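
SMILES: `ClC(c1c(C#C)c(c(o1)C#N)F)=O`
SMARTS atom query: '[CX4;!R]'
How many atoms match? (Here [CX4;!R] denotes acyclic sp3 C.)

The query [CX4;!R] means: aliphatic carbon with four total connections, not in a ring.
Check the 13 heavy atoms by environment: 1× o (aromatic, X2, in 5-ring) → no; 4× c (aromatic, X3, in 5-ring) → no; 1× C (X3, acyclic) → no; 1× O (X1, acyclic) → no; 1× Cl (X1, acyclic) → no; 3× C (X2, acyclic) → no; 1× N (X1, acyclic) → no; 1× F (X1, acyclic) → no.
No environment satisfies the query, so 0 matching atoms.

0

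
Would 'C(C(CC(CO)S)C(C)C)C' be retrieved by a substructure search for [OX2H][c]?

The pattern [OX2H][c] describes a hydroxyl oxygen attached to an aromatic carbon — a phenol.
The closest candidate here is a hydroxyl group (-OH), but the -OH is on an aliphatic carbon, not an aromatic c. No other fragment satisfies the full query, so there is no match.

No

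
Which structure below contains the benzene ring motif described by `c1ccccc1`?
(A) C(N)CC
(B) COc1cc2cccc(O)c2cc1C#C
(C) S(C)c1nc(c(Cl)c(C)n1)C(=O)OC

B

c1ccccc1 describes six aromatic carbons in a ring (a benzene ring).
(A) has a methyl group (-CH3) but no six-membered all-carbon aromatic ring is present.
(B) contains the required atom environment, so the pattern matches.
(C) has a methyl group (-CH3) but no six-membered all-carbon aromatic ring is present.
So the answer is (B).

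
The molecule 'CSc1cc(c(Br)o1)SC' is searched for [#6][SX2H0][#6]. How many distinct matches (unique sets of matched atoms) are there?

2

[#6][SX2H0][#6] is the SMARTS for a thioether: an aliphatic sulfur bridging two carbons with no H on the sulfur.
The molecule carries 2 separate instances of a methylthio ether (-SCH3) meeting every constraint; each maps to a distinct set of atoms, giving 2 matches.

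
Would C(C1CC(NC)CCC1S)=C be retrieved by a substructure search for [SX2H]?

Yes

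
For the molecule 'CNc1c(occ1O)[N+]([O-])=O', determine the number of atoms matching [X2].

2

The query [X2] means: any atom with exactly two total connections (bonds + H).
Check the 11 heavy atoms by environment: 1× o (aromatic, X2) → match; 4× c (aromatic, X3) → no; 1× N (X3) → no; 1× C (X4) → no; 1× O (X2) → match; 1× N (charge +1, X3) → no; 1× O (charge -1, X1) → no; 1× O (X1) → no.
Summing the matching environments: 1 + 1 = 2 matching atoms.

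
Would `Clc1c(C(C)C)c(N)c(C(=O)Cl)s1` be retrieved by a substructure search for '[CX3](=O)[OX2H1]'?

No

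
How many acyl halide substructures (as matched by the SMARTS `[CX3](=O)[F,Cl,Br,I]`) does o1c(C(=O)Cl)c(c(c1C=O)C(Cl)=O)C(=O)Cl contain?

[CX3](=O)[F,Cl,Br,I] is the SMARTS for an acyl halide: a carbonyl carbon bonded to a halogen.
The molecule carries 3 separate instances of an acyl chloride (-C(=O)Cl) meeting every constraint; each maps to a distinct set of atoms, giving 3 matches.

3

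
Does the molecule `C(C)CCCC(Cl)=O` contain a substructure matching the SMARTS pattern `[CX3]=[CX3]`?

No

The pattern [CX3]=[CX3] describes a non-aromatic C=C double bond between two sp2 carbons — an alkene.
The closest candidate here is an ethyl group (-CH2CH3), but its C-C bond is a single bond between CX4 carbons, not CX3=CX3. No other fragment satisfies the full query, so there is no match.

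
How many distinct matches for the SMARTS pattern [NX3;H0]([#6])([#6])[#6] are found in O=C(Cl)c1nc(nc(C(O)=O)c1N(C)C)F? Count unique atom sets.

1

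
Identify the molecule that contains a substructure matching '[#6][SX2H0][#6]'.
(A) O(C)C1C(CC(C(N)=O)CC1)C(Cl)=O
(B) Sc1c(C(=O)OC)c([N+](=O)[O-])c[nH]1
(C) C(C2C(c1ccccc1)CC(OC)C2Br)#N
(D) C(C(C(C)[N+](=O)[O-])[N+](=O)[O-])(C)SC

[#6][SX2H0][#6] describes an aliphatic sulfur bridging two carbons with no H on the sulfur (a thioether).
(A) has a methoxy ether (-OCH3) but the bridging atom is O, not S.
(B) has a thiol (-SH) but the sulfur has H1, not H0 bridging two carbons.
(C) has a methoxy ether (-OCH3) but the bridging atom is O, not S.
(D) contains a methylthio ether (-SCH3), which satisfies every atom and bond constraint.
So the answer is (D).

D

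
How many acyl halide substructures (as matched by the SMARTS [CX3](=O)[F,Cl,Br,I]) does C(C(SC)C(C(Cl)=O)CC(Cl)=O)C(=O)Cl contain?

3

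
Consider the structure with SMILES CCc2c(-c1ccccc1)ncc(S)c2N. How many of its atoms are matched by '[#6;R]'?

11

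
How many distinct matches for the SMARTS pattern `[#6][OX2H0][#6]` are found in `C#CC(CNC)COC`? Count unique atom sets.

[#6][OX2H0][#6] is the SMARTS for an ether: an aliphatic oxygen bridging two carbons with no H on the oxygen.
Exactly one fragment in the molecule meets all constraints, giving 1 match.

1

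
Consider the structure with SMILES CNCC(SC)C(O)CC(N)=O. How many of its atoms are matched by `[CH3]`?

Check the 12 heavy atoms by environment: 2× C (H2) → no; 2× C (H1) → no; 1× S (H0) → no; 2× C (H3) → match; 1× O (H1) → no; 1× C (H0) → no; 1× O (H0) → no; 1× N (H2) → no; 1× N (H1) → no.
That gives 2 matching atoms.

2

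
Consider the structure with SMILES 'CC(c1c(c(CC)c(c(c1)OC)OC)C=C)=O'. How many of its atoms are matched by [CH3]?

4

The query [CH3] means: aliphatic carbon with exactly three hydrogens.
Check the 17 heavy atoms by environment: 5× c (aromatic, H0) → no; 1× c (aromatic, H1) → no; 2× C (H2) → no; 4× C (H3) → match; 3× O (H0) → no; 1× C (H1) → no; 1× C (H0) → no.
That gives 4 matching atoms.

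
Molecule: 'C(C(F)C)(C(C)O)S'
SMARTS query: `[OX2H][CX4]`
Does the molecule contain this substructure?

The pattern [OX2H][CX4] describes a hydroxyl oxygen bound to an sp3 (X4) carbon — an aliphatic alcohol.
The molecule carries a hydroxyl group (-OH), whose atoms satisfy every constraint of the query, so the pattern matches.

Yes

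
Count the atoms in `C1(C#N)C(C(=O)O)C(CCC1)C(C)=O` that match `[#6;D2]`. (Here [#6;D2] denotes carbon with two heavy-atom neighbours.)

4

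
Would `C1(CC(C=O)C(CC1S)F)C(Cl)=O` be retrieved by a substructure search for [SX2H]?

Yes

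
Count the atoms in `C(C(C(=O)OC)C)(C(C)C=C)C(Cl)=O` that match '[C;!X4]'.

4

The query [C;!X4] means: aliphatic carbon that does not have four total connections.
Check the 14 heavy atoms by environment: 6× C (X4) → no; 4× C (X3) → match; 2× O (X1) → no; 1× Cl (X1) → no; 1× O (X2) → no.
That gives 4 matching atoms.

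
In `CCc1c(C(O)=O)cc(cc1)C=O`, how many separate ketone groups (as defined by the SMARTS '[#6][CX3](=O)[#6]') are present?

0

[#6][CX3](=O)[#6] is the SMARTS for a ketone: a carbonyl carbon (no H) flanked by two carbons.
The molecule has a carboxylic acid group (-C(=O)OH), but one neighbour of the carbonyl carbon is O, not C; nothing else fits, so there are 0 matches.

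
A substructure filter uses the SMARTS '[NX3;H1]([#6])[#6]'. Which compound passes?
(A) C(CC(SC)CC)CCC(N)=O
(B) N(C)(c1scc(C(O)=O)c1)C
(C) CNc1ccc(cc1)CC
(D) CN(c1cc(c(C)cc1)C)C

C

[NX3;H1]([#6])[#6] describes a trivalent nitrogen with one H, bonded to two carbons (a secondary amine).
(A) has a primary amide (-C(=O)NH2) but the -C(=O)NH2 nitrogen has H2, not H1.
(B) has a dimethylamino group (-N(CH3)2) but the nitrogen has H0, not H1.
(C) contains an N-methylamino group (-NHCH3), which satisfies every atom and bond constraint.
(D) has a dimethylamino group (-N(CH3)2) but the nitrogen has H0, not H1.
So the answer is (C).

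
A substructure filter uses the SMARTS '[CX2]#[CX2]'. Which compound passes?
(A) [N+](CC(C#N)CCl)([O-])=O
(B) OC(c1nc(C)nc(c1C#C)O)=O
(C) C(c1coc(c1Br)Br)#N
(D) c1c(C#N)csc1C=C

B

[CX2]#[CX2] describes a carbon-carbon triple bond (an alkyne).
(A) has a nitrile (-C#N) but the triple bond is C#N, not C#C.
(B) contains an ethynyl group (-C#CH), which satisfies every atom and bond constraint.
(C) has a nitrile (-C#N) but the triple bond is C#N, not C#C.
(D) has a vinyl group (-CH=CH2) but the C=C is a double bond; both carbons are CX3, not CX2.
So the answer is (B).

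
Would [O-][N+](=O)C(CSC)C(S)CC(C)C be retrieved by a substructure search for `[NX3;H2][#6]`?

No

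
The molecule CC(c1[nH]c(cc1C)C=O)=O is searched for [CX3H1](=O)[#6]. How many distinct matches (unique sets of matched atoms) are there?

[CX3H1](=O)[#6] is the SMARTS for an aldehyde: an sp2 carbon with one H, double-bonded to O and single-bonded to carbon.
Exactly one fragment in the molecule meets all constraints, giving 1 match.

1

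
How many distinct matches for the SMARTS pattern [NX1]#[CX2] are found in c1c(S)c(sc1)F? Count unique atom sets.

0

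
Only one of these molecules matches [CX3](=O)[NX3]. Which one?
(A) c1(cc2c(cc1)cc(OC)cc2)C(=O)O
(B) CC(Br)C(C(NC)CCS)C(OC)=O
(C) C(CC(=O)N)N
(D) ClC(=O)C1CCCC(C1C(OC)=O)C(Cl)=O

[CX3](=O)[NX3] describes a carbonyl carbon bonded to a trivalent nitrogen (an amide).
(A) has a carboxylic acid group (-C(=O)OH) but the carbonyl is bonded to O, not to an NX3 nitrogen.
(B) has a methyl-ester group (-C(=O)OCH3) but the carbonyl is bonded to O, not to an NX3 nitrogen.
(C) contains a primary amide (-C(=O)NH2), which satisfies every atom and bond constraint.
(D) has a methyl-ester group (-C(=O)OCH3) but the carbonyl is bonded to O, not to an NX3 nitrogen.
So the answer is (C).

C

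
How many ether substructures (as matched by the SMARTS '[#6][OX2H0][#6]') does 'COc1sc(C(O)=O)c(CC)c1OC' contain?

2

[#6][OX2H0][#6] is the SMARTS for an ether: an aliphatic oxygen bridging two carbons with no H on the oxygen.
The molecule carries 2 separate instances of a methoxy ether (-OCH3) meeting every constraint; each maps to a distinct set of atoms, giving 2 matches.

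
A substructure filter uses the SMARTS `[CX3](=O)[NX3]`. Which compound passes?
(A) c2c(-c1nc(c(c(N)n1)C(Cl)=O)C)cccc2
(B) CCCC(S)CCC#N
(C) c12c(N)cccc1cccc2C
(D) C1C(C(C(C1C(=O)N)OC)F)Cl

[CX3](=O)[NX3] describes a carbonyl carbon bonded to a trivalent nitrogen (an amide).
(A) has a primary amino group (-NH2) but the -NH2 is not attached to a carbonyl carbon.
(B) has a nitrile (-C#N) but the nitrile N is NX1 (triple-bonded), not NX3.
(C) has a primary amino group (-NH2) but the -NH2 is not attached to a carbonyl carbon.
(D) contains a primary amide (-C(=O)NH2), which satisfies every atom and bond constraint.
So the answer is (D).

D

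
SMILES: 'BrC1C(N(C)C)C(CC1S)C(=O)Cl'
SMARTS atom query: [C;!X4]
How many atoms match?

1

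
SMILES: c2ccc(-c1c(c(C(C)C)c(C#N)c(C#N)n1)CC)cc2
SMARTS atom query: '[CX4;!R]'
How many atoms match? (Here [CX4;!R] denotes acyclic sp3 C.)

5

The query [CX4;!R] means: aliphatic carbon with four total connections, not in a ring.
Check the 21 heavy atoms by environment: 1× n (aromatic, X2, in 6-ring) → no; 11× c (aromatic, X3, in 6-ring) → no; 5× C (X4, acyclic) → match; 2× C (X2, acyclic) → no; 2× N (X1, acyclic) → no.
That gives 5 matching atoms.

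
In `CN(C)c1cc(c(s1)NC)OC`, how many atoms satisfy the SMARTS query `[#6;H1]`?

The query [#6;H1] means: any carbon bearing exactly one hydrogen.
Check the 12 heavy atoms by environment: 1× s (aromatic, H0) → no; 3× c (aromatic, H0) → no; 1× c (aromatic, H1) → match; 1× N (H0) → no; 4× C (H3) → no; 1× N (H1) → no; 1× O (H0) → no.
That gives 1 matching atom.

1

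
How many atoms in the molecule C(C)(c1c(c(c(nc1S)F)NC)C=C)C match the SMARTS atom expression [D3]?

6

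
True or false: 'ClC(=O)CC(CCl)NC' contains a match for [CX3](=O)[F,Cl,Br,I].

The pattern [CX3](=O)[F,Cl,Br,I] describes a carbonyl carbon bonded to a halogen — an acyl halide.
The molecule carries an acyl chloride (-C(=O)Cl), whose atoms satisfy every constraint of the query, so the pattern matches.

True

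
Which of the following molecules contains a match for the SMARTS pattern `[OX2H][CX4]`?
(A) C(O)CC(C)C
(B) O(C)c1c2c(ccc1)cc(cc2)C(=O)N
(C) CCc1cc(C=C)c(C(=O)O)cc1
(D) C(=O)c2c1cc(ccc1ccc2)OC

[OX2H][CX4] describes a hydroxyl oxygen bound to an sp3 (X4) carbon (an aliphatic alcohol).
(A) contains a hydroxyl group (-OH), which satisfies every atom and bond constraint.
(B) has a methoxy ether (-OCH3) but the oxygen has H0 (ether), not H1.
(C) has a carboxylic acid group (-C(=O)OH) but the -OH is on a CX3 carbonyl carbon, not a CX4 carbon.
(D) has a methoxy ether (-OCH3) but the oxygen has H0 (ether), not H1.
So the answer is (A).

A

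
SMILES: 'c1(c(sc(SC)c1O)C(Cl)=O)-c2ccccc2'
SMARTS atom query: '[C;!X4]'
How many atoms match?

The query [C;!X4] means: aliphatic carbon that does not have four total connections.
Check the 17 heavy atoms by environment: 1× s (aromatic, X2) → no; 10× c (aromatic, X3) → no; 1× O (X2) → no; 1× C (X3) → match; 1× O (X1) → no; 1× Cl (X1) → no; 1× S (X2) → no; 1× C (X4) → no.
That gives 1 matching atom.

1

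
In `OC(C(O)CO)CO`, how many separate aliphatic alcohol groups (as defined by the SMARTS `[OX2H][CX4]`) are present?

[OX2H][CX4] is the SMARTS for an aliphatic alcohol: a hydroxyl oxygen bound to an sp3 (X4) carbon.
The molecule carries 4 separate instances of a hydroxyl group (-OH) meeting every constraint; each maps to a distinct set of atoms, giving 4 matches.

4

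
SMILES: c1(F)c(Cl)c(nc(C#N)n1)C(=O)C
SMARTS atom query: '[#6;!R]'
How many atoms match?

3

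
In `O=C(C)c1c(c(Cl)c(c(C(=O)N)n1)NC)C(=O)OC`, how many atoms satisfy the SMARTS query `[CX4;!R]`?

3

The query [CX4;!R] means: aliphatic carbon with four total connections, not in a ring.
Check the 19 heavy atoms by environment: 1× n (aromatic, X2, in 6-ring) → no; 5× c (aromatic, X3, in 6-ring) → no; 3× C (X3, acyclic) → no; 3× O (X1, acyclic) → no; 1× O (X2, acyclic) → no; 3× C (X4, acyclic) → match; 1× Cl (X1, acyclic) → no; 2× N (X3, acyclic) → no.
That gives 3 matching atoms.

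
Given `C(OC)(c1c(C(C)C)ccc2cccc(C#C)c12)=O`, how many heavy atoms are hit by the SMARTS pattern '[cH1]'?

The query [cH1] means: aromatic carbon bearing exactly one hydrogen.
Check the 19 heavy atoms by environment: 5× c (aromatic, H0) → no; 5× c (aromatic, H1) → match; 2× C (H0) → no; 2× C (H1) → no; 3× C (H3) → no; 2× O (H0) → no.
That gives 5 matching atoms.

5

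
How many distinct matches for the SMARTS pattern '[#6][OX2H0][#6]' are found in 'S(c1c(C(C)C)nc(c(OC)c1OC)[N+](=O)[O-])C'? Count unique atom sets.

2

[#6][OX2H0][#6] is the SMARTS for an ether: an aliphatic oxygen bridging two carbons with no H on the oxygen.
The molecule carries 2 separate instances of a methoxy ether (-OCH3) meeting every constraint; each maps to a distinct set of atoms, giving 2 matches.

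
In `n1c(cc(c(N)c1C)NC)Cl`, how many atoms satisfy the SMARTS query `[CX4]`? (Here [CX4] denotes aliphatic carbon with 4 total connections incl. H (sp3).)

2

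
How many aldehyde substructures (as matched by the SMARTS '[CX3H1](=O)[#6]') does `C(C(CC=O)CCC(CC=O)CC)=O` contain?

[CX3H1](=O)[#6] is the SMARTS for an aldehyde: an sp2 carbon with one H, double-bonded to O and single-bonded to carbon.
The molecule carries 3 separate instances of an aldehyde (-CHO) meeting every constraint; each maps to a distinct set of atoms, giving 3 matches.

3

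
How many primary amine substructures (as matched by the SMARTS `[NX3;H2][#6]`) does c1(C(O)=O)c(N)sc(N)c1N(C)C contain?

[NX3;H2][#6] is the SMARTS for a primary amine: a trivalent nitrogen with two H attached to carbon.
The molecule carries 2 separate instances of a primary amino group (-NH2) meeting every constraint; each maps to a distinct set of atoms, giving 2 matches.

2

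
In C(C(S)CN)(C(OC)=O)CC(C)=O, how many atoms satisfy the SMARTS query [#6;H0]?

2

Check the 13 heavy atoms by environment: 2× C (H2) → no; 2× C (H1) → no; 1× N (H2) → no; 1× S (H1) → no; 2× C (H0) → match; 3× O (H0) → no; 2× C (H3) → no.
That gives 2 matching atoms.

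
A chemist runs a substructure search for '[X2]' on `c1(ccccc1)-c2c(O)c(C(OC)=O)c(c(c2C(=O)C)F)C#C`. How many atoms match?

4

Check the 23 heavy atoms by environment: 12× c (aromatic, X3) → no; 2× C (X3) → no; 2× O (X1) → no; 2× C (X4) → no; 2× O (X2) → match; 2× C (X2) → match; 1× F (X1) → no.
Summing the matching environments: 2 + 2 = 4 matching atoms.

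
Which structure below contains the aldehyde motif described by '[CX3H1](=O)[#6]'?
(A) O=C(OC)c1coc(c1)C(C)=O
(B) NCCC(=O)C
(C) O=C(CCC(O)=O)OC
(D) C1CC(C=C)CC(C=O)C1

D

[CX3H1](=O)[#6] describes an sp2 carbon with one H, double-bonded to O and single-bonded to carbon (an aldehyde).
(A) has an acetyl/ketone group (-C(=O)CH3) but the carbonyl carbon has H0 (two carbon neighbours), not H1.
(B) has an acetyl/ketone group (-C(=O)CH3) but the carbonyl carbon has H0 (two carbon neighbours), not H1.
(C) has a carboxylic acid group (-C(=O)OH) but the carbonyl carbon has H0 and is bonded to O, not H1.
(D) contains an aldehyde (-CHO), which satisfies every atom and bond constraint.
So the answer is (D).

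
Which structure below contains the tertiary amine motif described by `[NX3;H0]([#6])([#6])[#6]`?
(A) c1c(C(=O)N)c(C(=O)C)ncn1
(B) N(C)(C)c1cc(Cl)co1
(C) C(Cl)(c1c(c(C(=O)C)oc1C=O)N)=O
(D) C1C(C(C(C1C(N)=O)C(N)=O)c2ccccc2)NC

B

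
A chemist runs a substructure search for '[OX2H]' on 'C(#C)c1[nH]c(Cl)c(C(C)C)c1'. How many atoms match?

Check the 11 heavy atoms by environment: 1× n (aromatic, H1, X3) → no; 3× c (aromatic, H0, X3) → no; 1× c (aromatic, H1, X3) → no; 1× C (H0, X2) → no; 1× C (H1, X2) → no; 1× C (H1, X4) → no; 2× C (H3, X4) → no; 1× Cl (H0, X1) → no.
No environment satisfies the query, so 0 matching atoms.

0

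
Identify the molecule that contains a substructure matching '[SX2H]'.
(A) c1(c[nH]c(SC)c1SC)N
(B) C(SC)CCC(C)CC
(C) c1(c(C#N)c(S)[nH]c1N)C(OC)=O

C

[SX2H] describes an aliphatic sulfur with two connections, one being H (a thiol).
(A) has a methylthio ether (-SCH3) but the sulfur has H0 (bonded to two carbons), not H1.
(B) has a methylthio ether (-SCH3) but the sulfur has H0 (bonded to two carbons), not H1.
(C) contains a thiol (-SH), which satisfies every atom and bond constraint.
So the answer is (C).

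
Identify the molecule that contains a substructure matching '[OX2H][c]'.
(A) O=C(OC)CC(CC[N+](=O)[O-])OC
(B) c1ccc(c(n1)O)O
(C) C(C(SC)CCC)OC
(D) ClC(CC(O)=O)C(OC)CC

B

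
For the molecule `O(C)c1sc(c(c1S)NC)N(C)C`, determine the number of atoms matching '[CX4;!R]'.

4

The query [CX4;!R] means: aliphatic carbon with four total connections, not in a ring.
Check the 13 heavy atoms by environment: 1× s (aromatic, X2, in 5-ring) → no; 4× c (aromatic, X3, in 5-ring) → no; 2× N (X3, acyclic) → no; 4× C (X4, acyclic) → match; 1× O (X2, acyclic) → no; 1× S (X2, acyclic) → no.
That gives 4 matching atoms.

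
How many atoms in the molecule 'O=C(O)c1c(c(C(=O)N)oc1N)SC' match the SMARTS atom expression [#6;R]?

4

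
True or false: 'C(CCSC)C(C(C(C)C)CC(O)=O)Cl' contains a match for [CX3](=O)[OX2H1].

The pattern [CX3](=O)[OX2H1] describes an sp2 carbon double-bonded to O and single-bonded to an -OH oxygen — a carboxylic acid.
The molecule carries a carboxylic acid group (-C(=O)OH), whose atoms satisfy every constraint of the query, so the pattern matches.

True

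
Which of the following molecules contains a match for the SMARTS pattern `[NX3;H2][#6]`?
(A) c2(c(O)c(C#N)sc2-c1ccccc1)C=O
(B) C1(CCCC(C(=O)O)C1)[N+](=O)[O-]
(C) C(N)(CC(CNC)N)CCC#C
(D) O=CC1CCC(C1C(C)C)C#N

C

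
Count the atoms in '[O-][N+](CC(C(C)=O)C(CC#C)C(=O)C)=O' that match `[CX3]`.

2

Check the 15 heavy atoms by environment: 6× C (X4) → no; 1× N (charge +1, X3) → no; 1× O (charge -1, X1) → no; 3× O (X1) → no; 2× C (X3) → match; 2× C (X2) → no.
That gives 2 matching atoms.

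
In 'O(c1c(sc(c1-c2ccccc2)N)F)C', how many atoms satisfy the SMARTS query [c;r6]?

Check the 15 heavy atoms by environment: 1× s (aromatic, in 5-ring) → no; 4× c (aromatic, in 5-ring) → no; 6× c (aromatic, in 6-ring) → match; 1× F (acyclic) → no; 1× N (acyclic) → no; 1× O (acyclic) → no; 1× C (acyclic) → no.
That gives 6 matching atoms.

6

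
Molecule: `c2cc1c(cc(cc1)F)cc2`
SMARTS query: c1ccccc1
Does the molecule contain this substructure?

The pattern c1ccccc1 describes six aromatic carbons in a ring — a benzene ring.
The required atom environment is present in the molecule, so the pattern matches.

Yes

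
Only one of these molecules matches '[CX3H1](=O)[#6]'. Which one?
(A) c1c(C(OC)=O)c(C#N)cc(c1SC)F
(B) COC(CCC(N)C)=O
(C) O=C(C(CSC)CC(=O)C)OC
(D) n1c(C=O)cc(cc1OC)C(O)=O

[CX3H1](=O)[#6] describes an sp2 carbon with one H, double-bonded to O and single-bonded to carbon (an aldehyde).
(A) has a methyl-ester group (-C(=O)OCH3) but the carbonyl carbon has H0, not H1.
(B) has a methyl-ester group (-C(=O)OCH3) but the carbonyl carbon has H0, not H1.
(C) has a methyl-ester group (-C(=O)OCH3) but the carbonyl carbon has H0, not H1.
(D) contains an aldehyde (-CHO), which satisfies every atom and bond constraint.
So the answer is (D).

D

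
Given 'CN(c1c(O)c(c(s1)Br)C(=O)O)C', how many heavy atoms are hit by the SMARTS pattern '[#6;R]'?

4

Check the 13 heavy atoms by environment: 1× s (aromatic, in 5-ring) → no; 4× c (aromatic, in 5-ring) → match; 3× C (acyclic) → no; 3× O (acyclic) → no; 1× N (acyclic) → no; 1× Br (acyclic) → no.
That gives 4 matching atoms.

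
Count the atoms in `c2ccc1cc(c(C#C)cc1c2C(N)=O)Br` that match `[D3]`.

Check the 16 heavy atoms by environment: 5× c (aromatic, D3) → match; 5× c (aromatic, D2) → no; 1× Br (D1) → no; 1× C (D3) → match; 1× O (D1) → no; 1× N (D1) → no; 1× C (D2) → no; 1× C (D1) → no.
Summing the matching environments: 5 + 1 = 6 matching atoms.

6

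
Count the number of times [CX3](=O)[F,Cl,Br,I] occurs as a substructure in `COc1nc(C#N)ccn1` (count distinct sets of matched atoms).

[CX3](=O)[F,Cl,Br,I] is the SMARTS for an acyl halide: a carbonyl carbon bonded to a halogen.
No fragment in the molecule satisfies every constraint, giving 0 matches.

0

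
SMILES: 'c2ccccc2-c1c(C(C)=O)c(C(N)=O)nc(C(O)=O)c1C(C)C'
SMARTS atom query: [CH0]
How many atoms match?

3

The query [CH0] means: aliphatic carbon with no attached hydrogen.
Check the 24 heavy atoms by environment: 1× n (aromatic, H0) → no; 6× c (aromatic, H0) → no; 5× c (aromatic, H1) → no; 3× C (H0) → match; 3× O (H0) → no; 1× N (H2) → no; 1× C (H1) → no; 3× C (H3) → no; 1× O (H1) → no.
That gives 3 matching atoms.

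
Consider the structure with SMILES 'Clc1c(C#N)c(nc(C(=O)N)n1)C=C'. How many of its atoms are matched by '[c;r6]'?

Check the 14 heavy atoms by environment: 2× n (aromatic, in 6-ring) → no; 4× c (aromatic, in 6-ring) → match; 4× C (acyclic) → no; 1× O (acyclic) → no; 2× N (acyclic) → no; 1× Cl (acyclic) → no.
That gives 4 matching atoms.

4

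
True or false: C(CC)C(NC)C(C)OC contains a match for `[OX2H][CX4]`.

False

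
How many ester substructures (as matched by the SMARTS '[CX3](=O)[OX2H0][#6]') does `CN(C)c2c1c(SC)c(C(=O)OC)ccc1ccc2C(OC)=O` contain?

2

[CX3](=O)[OX2H0][#6] is the SMARTS for an ester: a carbonyl carbon bonded to an oxygen that is itself bonded to carbon (no H on that O).
The molecule carries 2 separate instances of a methyl-ester group (-C(=O)OCH3) meeting every constraint; each maps to a distinct set of atoms, giving 2 matches.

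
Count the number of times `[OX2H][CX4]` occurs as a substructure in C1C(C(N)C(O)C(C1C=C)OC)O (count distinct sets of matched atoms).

2

[OX2H][CX4] is the SMARTS for an aliphatic alcohol: a hydroxyl oxygen bound to an sp3 (X4) carbon.
The molecule carries 2 separate instances of a hydroxyl group (-OH) meeting every constraint; each maps to a distinct set of atoms, giving 2 matches.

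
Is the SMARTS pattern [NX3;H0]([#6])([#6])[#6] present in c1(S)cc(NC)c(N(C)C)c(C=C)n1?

Yes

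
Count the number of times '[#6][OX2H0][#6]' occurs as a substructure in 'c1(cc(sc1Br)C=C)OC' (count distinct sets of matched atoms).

1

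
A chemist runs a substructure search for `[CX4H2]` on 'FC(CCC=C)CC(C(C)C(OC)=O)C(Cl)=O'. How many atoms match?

3

The query [CX4H2] means: sp3 carbon (X4) with exactly two hydrogens.
Check the 17 heavy atoms by environment: 2× C (H3, X4) → no; 3× C (H1, X4) → no; 3× C (H2, X4) → match; 1× C (H1, X3) → no; 1× C (H2, X3) → no; 1× F (H0, X1) → no; 2× C (H0, X3) → no; 2× O (H0, X1) → no; 1× Cl (H0, X1) → no; 1× O (H0, X2) → no.
That gives 3 matching atoms.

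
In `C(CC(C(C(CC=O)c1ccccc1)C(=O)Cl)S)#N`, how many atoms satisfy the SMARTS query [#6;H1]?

9

The query [#6;H1] means: any carbon bearing exactly one hydrogen.
Check the 19 heavy atoms by environment: 2× C (H2) → no; 4× C (H1) → match; 2× O (H0) → no; 1× c (aromatic, H0) → no; 5× c (aromatic, H1) → match; 2× C (H0) → no; 1× N (H0) → no; 1× Cl (H0) → no; 1× S (H1) → no.
Summing the matching environments: 4 + 5 = 9 matching atoms.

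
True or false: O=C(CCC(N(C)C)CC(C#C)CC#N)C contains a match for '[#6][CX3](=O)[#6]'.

True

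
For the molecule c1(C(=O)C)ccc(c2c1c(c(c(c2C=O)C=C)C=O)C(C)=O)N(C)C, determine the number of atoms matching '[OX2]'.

0

The query [OX2] means: aliphatic oxygen with two total connections — ether, hydroxyl, or ester single-bond O.
Check the 25 heavy atoms by environment: 10× c (aromatic, X3) → no; 6× C (X3) → no; 4× O (X1) → no; 4× C (X4) → no; 1× N (X3) → no.
No environment satisfies the query, so 0 matching atoms.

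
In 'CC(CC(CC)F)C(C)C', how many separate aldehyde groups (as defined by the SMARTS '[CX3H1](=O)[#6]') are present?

0

[CX3H1](=O)[#6] is the SMARTS for an aldehyde: an sp2 carbon with one H, double-bonded to O and single-bonded to carbon.
No fragment in the molecule satisfies every constraint, giving 0 matches.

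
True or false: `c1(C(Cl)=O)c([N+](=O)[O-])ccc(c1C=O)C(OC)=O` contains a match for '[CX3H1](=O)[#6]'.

True

The pattern [CX3H1](=O)[#6] describes an sp2 carbon with one H, double-bonded to O and single-bonded to carbon — an aldehyde.
The molecule carries an aldehyde (-CHO), whose atoms satisfy every constraint of the query, so the pattern matches.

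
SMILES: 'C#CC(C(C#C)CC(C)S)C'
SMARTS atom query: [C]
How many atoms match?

10

The query [C] means: uppercase C matches aliphatic (non-aromatic) carbon only.
Check the 11 heavy atoms by environment: 10× C → match; 1× S → no.
That gives 10 matching atoms.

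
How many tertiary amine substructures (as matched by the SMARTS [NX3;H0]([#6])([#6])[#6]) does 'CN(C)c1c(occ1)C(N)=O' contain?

1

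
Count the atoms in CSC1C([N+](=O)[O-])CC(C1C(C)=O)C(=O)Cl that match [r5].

5

The query [r5] means: r5 matches atoms in a five-membered ring.
Check the 16 heavy atoms by environment: 5× C (in 5-ring) → match; 1× N (charge +1, acyclic) → no; 1× O (charge -1, acyclic) → no; 3× O (acyclic) → no; 1× S (acyclic) → no; 4× C (acyclic) → no; 1× Cl (acyclic) → no.
That gives 5 matching atoms.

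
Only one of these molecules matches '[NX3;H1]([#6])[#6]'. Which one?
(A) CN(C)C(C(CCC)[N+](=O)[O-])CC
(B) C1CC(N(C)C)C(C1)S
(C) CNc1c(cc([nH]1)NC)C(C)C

C

[NX3;H1]([#6])[#6] describes a trivalent nitrogen with one H, bonded to two carbons (a secondary amine).
(A) has a dimethylamino group (-N(CH3)2) but the nitrogen has H0, not H1.
(B) has a dimethylamino group (-N(CH3)2) but the nitrogen has H0, not H1.
(C) contains an N-methylamino group (-NHCH3), which satisfies every atom and bond constraint.
So the answer is (C).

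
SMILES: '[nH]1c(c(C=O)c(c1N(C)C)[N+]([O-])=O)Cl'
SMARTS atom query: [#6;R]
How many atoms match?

The query [#6;R] means: carbon that is part of a ring.
Check the 14 heavy atoms by environment: 1× n (aromatic, in 5-ring) → no; 4× c (aromatic, in 5-ring) → match; 3× C (acyclic) → no; 2× O (acyclic) → no; 1× N (acyclic) → no; 1× N (charge +1, acyclic) → no; 1× O (charge -1, acyclic) → no; 1× Cl (acyclic) → no.
That gives 4 matching atoms.

4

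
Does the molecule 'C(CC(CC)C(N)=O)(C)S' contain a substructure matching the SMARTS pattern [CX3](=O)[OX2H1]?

The pattern [CX3](=O)[OX2H1] describes an sp2 carbon double-bonded to O and single-bonded to an -OH oxygen — a carboxylic acid.
The closest candidate here is a primary amide (-C(=O)NH2), but the carbonyl is bonded to N, not to an -OH oxygen. No other fragment satisfies the full query, so there is no match.

No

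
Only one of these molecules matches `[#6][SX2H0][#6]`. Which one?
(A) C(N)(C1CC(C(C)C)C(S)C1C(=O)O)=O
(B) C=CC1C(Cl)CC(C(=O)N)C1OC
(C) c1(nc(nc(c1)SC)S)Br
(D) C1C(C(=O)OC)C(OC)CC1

[#6][SX2H0][#6] describes an aliphatic sulfur bridging two carbons with no H on the sulfur (a thioether).
(A) has a thiol (-SH) but the sulfur has H1, not H0 bridging two carbons.
(B) has a methoxy ether (-OCH3) but the bridging atom is O, not S.
(C) contains a methylthio ether (-SCH3), which satisfies every atom and bond constraint.
(D) has a methoxy ether (-OCH3) but the bridging atom is O, not S.
So the answer is (C).

C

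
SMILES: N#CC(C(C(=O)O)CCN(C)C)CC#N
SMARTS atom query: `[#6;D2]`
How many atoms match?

5

The query [#6;D2] means: any carbon bonded to exactly two heavy atoms.
Check the 15 heavy atoms by environment: 5× C (D2) → match; 3× C (D3) → no; 2× N (D1) → no; 1× N (D3) → no; 2× C (D1) → no; 2× O (D1) → no.
That gives 5 matching atoms.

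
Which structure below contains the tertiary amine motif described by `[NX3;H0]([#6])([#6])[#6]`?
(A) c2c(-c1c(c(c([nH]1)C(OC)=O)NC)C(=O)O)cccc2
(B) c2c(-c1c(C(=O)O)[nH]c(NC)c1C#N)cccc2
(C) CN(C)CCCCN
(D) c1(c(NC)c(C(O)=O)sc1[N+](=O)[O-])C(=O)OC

C

[NX3;H0]([#6])([#6])[#6] describes a trivalent nitrogen with no H, bonded to three carbons (a tertiary amine).
(A) has an N-methylamino group (-NHCH3) but the nitrogen still has one H (H1), not H0.
(B) has an N-methylamino group (-NHCH3) but the nitrogen still has one H (H1), not H0.
(C) contains a dimethylamino group (-N(CH3)2), which satisfies every atom and bond constraint.
(D) has an N-methylamino group (-NHCH3) but the nitrogen still has one H (H1), not H0.
So the answer is (C).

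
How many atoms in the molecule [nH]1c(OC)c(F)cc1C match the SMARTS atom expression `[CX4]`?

Check the 9 heavy atoms by environment: 1× n (aromatic, X3) → no; 4× c (aromatic, X3) → no; 2× C (X4) → match; 1× F (X1) → no; 1× O (X2) → no.
That gives 2 matching atoms.

2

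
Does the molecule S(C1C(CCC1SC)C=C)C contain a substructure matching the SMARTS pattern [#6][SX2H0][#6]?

Yes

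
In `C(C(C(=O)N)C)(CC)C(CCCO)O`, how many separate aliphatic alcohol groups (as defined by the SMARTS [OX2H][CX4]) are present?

2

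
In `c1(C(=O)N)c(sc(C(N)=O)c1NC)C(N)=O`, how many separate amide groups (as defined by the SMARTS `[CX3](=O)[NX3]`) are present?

3

[CX3](=O)[NX3] is the SMARTS for an amide: a carbonyl carbon bonded to a trivalent nitrogen.
The molecule carries 3 separate instances of a primary amide (-C(=O)NH2) meeting every constraint; each maps to a distinct set of atoms, giving 3 matches.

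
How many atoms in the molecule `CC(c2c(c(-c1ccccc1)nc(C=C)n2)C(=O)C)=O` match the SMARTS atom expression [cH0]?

5

The query [cH0] means: aromatic carbon with no attached hydrogen (substituted or ring-fusion).
Check the 20 heavy atoms by environment: 2× n (aromatic, H0) → no; 5× c (aromatic, H0) → match; 1× C (H1) → no; 1× C (H2) → no; 2× C (H0) → no; 2× O (H0) → no; 2× C (H3) → no; 5× c (aromatic, H1) → no.
That gives 5 matching atoms.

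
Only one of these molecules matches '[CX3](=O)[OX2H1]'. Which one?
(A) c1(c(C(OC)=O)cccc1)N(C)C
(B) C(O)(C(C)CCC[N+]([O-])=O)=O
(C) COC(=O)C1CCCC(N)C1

B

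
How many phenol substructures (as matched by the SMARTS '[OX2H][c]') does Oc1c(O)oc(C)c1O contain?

3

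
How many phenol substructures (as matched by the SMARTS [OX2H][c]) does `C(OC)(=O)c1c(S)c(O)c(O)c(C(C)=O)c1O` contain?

3

[OX2H][c] is the SMARTS for a phenol: a hydroxyl oxygen attached to an aromatic carbon.
The molecule carries 3 separate instances of a hydroxyl group (-OH) meeting every constraint; each maps to a distinct set of atoms, giving 3 matches.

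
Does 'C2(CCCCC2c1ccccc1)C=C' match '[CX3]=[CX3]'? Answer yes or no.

The pattern [CX3]=[CX3] describes a non-aromatic C=C double bond between two sp2 carbons — an alkene.
The molecule carries a vinyl group (-CH=CH2), whose atoms satisfy every constraint of the query, so the pattern matches.

Yes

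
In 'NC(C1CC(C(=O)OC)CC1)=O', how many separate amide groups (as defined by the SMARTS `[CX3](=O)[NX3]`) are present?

1

[CX3](=O)[NX3] is the SMARTS for an amide: a carbonyl carbon bonded to a trivalent nitrogen.
Exactly one fragment in the molecule meets all constraints, giving 1 match.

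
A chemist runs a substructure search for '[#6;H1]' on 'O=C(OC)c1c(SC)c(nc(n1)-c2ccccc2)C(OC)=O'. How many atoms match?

5

The query [#6;H1] means: any carbon bearing exactly one hydrogen.
Check the 22 heavy atoms by environment: 2× n (aromatic, H0) → no; 5× c (aromatic, H0) → no; 2× C (H0) → no; 4× O (H0) → no; 3× C (H3) → no; 1× S (H0) → no; 5× c (aromatic, H1) → match.
That gives 5 matching atoms.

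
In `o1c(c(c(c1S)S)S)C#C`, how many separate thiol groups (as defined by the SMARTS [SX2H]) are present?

[SX2H] is the SMARTS for a thiol: an aliphatic sulfur with two connections, one being H.
The molecule carries 3 separate instances of a thiol (-SH) meeting every constraint; each maps to a distinct set of atoms, giving 3 matches.

3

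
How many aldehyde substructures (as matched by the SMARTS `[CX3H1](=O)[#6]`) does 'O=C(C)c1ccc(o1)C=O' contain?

[CX3H1](=O)[#6] is the SMARTS for an aldehyde: an sp2 carbon with one H, double-bonded to O and single-bonded to carbon.
Exactly one fragment in the molecule meets all constraints, giving 1 match.

1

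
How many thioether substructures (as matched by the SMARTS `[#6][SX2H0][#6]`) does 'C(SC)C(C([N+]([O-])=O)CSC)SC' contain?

3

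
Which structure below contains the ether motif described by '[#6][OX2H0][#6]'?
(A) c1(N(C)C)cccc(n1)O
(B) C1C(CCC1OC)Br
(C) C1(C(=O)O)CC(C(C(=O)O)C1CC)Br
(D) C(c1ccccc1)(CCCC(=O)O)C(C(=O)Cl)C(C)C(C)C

B

[#6][OX2H0][#6] describes an aliphatic oxygen bridging two carbons with no H on the oxygen (an ether).
(A) has a hydroxyl group (-OH) but the oxygen has H1, not H0 bridging two carbons.
(B) contains a methoxy ether (-OCH3), which satisfies every atom and bond constraint.
(C) has a carboxylic acid group (-C(=O)OH) but the -OH oxygen has H1; the =O is OX1, not OX2.
(D) has a carboxylic acid group (-C(=O)OH) but the -OH oxygen has H1; the =O is OX1, not OX2.
So the answer is (B).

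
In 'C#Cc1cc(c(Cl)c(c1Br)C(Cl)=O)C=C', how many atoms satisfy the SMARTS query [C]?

5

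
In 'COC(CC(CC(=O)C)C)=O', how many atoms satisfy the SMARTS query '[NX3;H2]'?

Check the 11 heavy atoms by environment: 2× C (H2, X4) → no; 1× C (H1, X4) → no; 3× C (H3, X4) → no; 2× C (H0, X3) → no; 2× O (H0, X1) → no; 1× O (H0, X2) → no.
No environment satisfies the query, so 0 matching atoms.

0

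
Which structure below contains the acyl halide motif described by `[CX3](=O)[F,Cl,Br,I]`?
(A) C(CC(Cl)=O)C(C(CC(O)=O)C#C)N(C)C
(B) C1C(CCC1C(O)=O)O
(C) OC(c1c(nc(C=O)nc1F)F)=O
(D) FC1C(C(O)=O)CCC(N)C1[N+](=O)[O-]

A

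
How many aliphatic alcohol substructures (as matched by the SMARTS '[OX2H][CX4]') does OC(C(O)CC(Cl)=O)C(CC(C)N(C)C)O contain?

3

[OX2H][CX4] is the SMARTS for an aliphatic alcohol: a hydroxyl oxygen bound to an sp3 (X4) carbon.
The molecule carries 3 separate instances of a hydroxyl group (-OH) meeting every constraint; each maps to a distinct set of atoms, giving 3 matches.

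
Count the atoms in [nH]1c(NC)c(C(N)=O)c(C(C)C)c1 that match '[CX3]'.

1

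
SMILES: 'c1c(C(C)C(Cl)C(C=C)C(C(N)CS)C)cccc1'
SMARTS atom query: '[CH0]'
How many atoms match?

0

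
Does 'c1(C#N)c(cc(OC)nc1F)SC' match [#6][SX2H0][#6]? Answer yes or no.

The pattern [#6][SX2H0][#6] describes an aliphatic sulfur bridging two carbons with no H on the sulfur — a thioether.
The molecule carries a methylthio ether (-SCH3), whose atoms satisfy every constraint of the query, so the pattern matches.

Yes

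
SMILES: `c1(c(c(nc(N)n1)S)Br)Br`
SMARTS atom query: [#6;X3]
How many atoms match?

4

Check the 10 heavy atoms by environment: 2× n (aromatic, X2) → no; 4× c (aromatic, X3) → match; 2× Br (X1) → no; 1× S (X2) → no; 1× N (X3) → no.
That gives 4 matching atoms.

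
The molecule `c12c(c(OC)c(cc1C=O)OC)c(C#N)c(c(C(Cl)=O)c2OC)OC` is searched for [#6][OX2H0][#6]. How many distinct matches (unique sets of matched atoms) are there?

[#6][OX2H0][#6] is the SMARTS for an ether: an aliphatic oxygen bridging two carbons with no H on the oxygen.
The molecule carries 4 separate instances of a methoxy ether (-OCH3) meeting every constraint; each maps to a distinct set of atoms, giving 4 matches.

4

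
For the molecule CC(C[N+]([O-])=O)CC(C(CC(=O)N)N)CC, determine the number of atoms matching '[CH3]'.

2

The query [CH3] means: aliphatic carbon with exactly three hydrogens.
Check the 16 heavy atoms by environment: 4× C (H2) → no; 3× C (H1) → no; 2× C (H3) → match; 1× C (H0) → no; 2× O (H0) → no; 2× N (H2) → no; 1× N (charge +1, H0) → no; 1× O (charge -1, H0) → no.
That gives 2 matching atoms.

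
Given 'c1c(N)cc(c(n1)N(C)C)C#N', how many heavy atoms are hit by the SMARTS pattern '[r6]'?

The query [r6] means: r6 matches atoms in a six-membered ring.
Check the 12 heavy atoms by environment: 1× n (aromatic, in 6-ring) → match; 5× c (aromatic, in 6-ring) → match; 3× N (acyclic) → no; 3× C (acyclic) → no.
Summing the matching environments: 1 + 5 = 6 matching atoms.

6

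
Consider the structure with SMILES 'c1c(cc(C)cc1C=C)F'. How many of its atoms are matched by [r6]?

6

The query [r6] means: r6 matches atoms in a six-membered ring.
Check the 10 heavy atoms by environment: 6× c (aromatic, in 6-ring) → match; 1× F (acyclic) → no; 3× C (acyclic) → no.
That gives 6 matching atoms.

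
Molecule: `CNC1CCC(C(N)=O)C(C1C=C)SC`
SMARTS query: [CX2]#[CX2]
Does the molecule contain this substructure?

No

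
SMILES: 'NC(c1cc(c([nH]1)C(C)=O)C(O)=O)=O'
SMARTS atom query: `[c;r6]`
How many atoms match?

0

Check the 14 heavy atoms by environment: 1× n (aromatic, in 5-ring) → no; 4× c (aromatic, in 5-ring) → no; 4× C (acyclic) → no; 4× O (acyclic) → no; 1× N (acyclic) → no.
No environment satisfies the query, so 0 matching atoms.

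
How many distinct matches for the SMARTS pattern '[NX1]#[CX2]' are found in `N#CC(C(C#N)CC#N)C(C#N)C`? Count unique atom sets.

[NX1]#[CX2] is the SMARTS for a nitrile: a nitrogen triple-bonded to a two-connected carbon.
The molecule carries 4 separate instances of a nitrile (-C#N) meeting every constraint; each maps to a distinct set of atoms, giving 4 matches.

4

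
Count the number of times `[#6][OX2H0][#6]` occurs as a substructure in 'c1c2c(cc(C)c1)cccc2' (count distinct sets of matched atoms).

[#6][OX2H0][#6] is the SMARTS for an ether: an aliphatic oxygen bridging two carbons with no H on the oxygen.
No fragment in the molecule satisfies every constraint, giving 0 matches.

0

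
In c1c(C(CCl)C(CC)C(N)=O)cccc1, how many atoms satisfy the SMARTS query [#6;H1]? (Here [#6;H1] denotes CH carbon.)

Check the 15 heavy atoms by environment: 2× C (H2) → no; 2× C (H1) → match; 1× c (aromatic, H0) → no; 5× c (aromatic, H1) → match; 1× Cl (H0) → no; 1× C (H0) → no; 1× O (H0) → no; 1× N (H2) → no; 1× C (H3) → no.
Summing the matching environments: 2 + 5 = 7 matching atoms.

7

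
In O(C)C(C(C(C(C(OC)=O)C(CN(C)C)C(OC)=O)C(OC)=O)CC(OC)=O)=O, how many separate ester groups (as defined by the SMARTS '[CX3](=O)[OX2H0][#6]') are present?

[CX3](=O)[OX2H0][#6] is the SMARTS for an ester: a carbonyl carbon bonded to an oxygen that is itself bonded to carbon (no H on that O).
The molecule carries 5 separate instances of a methyl-ester group (-C(=O)OCH3) meeting every constraint; each maps to a distinct set of atoms, giving 5 matches.

5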